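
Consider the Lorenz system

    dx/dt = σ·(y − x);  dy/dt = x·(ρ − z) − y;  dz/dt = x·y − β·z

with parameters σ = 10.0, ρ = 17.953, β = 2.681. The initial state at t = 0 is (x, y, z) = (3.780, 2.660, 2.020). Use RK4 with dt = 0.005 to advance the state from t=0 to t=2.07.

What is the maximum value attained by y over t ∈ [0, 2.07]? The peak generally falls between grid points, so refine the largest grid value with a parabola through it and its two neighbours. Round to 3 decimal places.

max y = 16.535

t=0.000: state=(3.780, 2.660, 2.020)
step 1 (dt=0.005): k1=(-11.200, 57.567, 4.639), k2=(-9.481, 56.933, 5.074), k3=(-9.540, 56.999, 5.077), k4=(-7.873, 56.427, 5.508); state += dt/6·(k1+2k2+2k3+k4)
t=0.005: state=(3.732, 2.945, 2.045)
t=0.010: state=(3.701, 3.225, 2.075)
t=0.015: state=(3.684, 3.501, 2.109)
continuing one RK4 step at a time; state shown every 20 steps (Δt=0.1):
t=0.100: state=(5.130, 8.393, 3.626)
t=0.200: state=(9.758, 15.254, 10.774)
t=0.300: state=(13.422, 13.328, 24.906)
t=0.400: state=(8.883, 1.736, 26.579)
t=0.500: state=(2.777, -1.567, 20.183)
t=0.600: state=(0.039, -1.478, 15.281)
t=0.700: state=(-0.931, -1.591, 11.759)
t=0.800: state=(-1.592, -2.358, 9.211)
t=0.900: state=(-2.636, -4.044, 7.633)
t=1.000: state=(-4.594, -7.194, 7.614)
t=1.100: state=(-7.874, -11.679, 11.107)
t=1.200: state=(-11.133, -12.920, 19.601)
t=1.300: state=(-10.090, -6.424, 24.648)
t=1.400: state=(-5.719, -1.625, 21.379)
t=1.500: state=(-2.775, -0.972, 16.747)
t=1.600: state=(-1.807, -1.504, 13.033)
t=1.700: state=(-1.943, -2.465, 10.281)
t=1.800: state=(-2.846, -4.166, 8.548)
t=1.900: state=(-4.705, -7.168, 8.409)
t=2.000: state=(-7.772, -11.286, 11.600)
t=2.070: state=(-10.093, -12.845, 16.719)
largest grid value and its neighbours: y(0.235)=16.49636, y(0.240)=16.53266, y(0.245)=16.52574
parabola through these three points peaks at t≈0.242 with y≈16.53516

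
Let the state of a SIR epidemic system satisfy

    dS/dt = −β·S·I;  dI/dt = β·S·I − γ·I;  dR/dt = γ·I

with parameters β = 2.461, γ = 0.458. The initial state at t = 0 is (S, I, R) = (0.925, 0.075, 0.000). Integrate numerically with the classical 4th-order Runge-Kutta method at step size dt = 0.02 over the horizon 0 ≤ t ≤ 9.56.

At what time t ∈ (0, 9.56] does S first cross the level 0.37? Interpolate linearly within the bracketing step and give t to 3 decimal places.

t=0.000: state=(0.925, 0.075, 0.000)
step 1 (dt=0.02): k1=(-0.171, 0.136, 0.034), k2=(-0.174, 0.139, 0.035), k3=(-0.174, 0.139, 0.035), k4=(-0.176, 0.141, 0.036); state += dt/6·(k1+2k2+2k3+k4)
t=0.020: state=(0.922, 0.078, 0.001)
t=0.040: state=(0.918, 0.081, 0.001)
t=0.060: state=(0.914, 0.084, 0.002)
continuing one RK4 step at a time; state shown every 25 steps (Δt=0.5):
t=0.500: state=(0.799, 0.174, 0.027)
t=1.000: state=(0.589, 0.327, 0.084)
t=1.460: state=(0.376, 0.456, 0.167)
next step: t=1.480: state=(0.368, 0.461, 0.172) — S has crossed 0.37
linear interpolation between t=1.460 (0.37623) and t=1.480 (0.36783) → t≈1.475

t = 1.475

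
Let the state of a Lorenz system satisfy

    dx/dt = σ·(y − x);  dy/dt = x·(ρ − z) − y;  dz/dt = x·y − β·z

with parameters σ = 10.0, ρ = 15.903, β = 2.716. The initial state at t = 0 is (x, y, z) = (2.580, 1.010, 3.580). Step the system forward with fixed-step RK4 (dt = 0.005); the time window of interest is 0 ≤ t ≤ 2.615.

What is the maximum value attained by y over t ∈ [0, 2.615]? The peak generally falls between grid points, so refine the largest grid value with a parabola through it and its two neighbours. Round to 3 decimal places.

t=0.000: state=(2.580, 1.010, 3.580)
step 1 (dt=0.005): k1=(-15.700, 30.783, -7.117), k2=(-14.538, 30.268, -6.913), k3=(-14.580, 30.304, -6.915), k4=(-13.456, 29.820, -6.717); state += dt/6·(k1+2k2+2k3+k4)
t=0.005: state=(2.507, 1.161, 3.545)
t=0.010: state=(2.445, 1.308, 3.513)
t=0.015: state=(2.393, 1.452, 3.482)
continuing one RK4 step at a time; state shown every 20 steps (Δt=0.1):
t=0.100: state=(2.597, 3.747, 3.239)
t=0.200: state=(4.596, 7.454, 4.221)
t=0.300: state=(8.252, 12.470, 8.991)
t=0.400: state=(11.609, 12.961, 19.015)
t=0.500: state=(9.680, 5.035, 23.433)
t=0.600: state=(4.750, 0.503, 19.343)
t=0.700: state=(1.808, 0.050, 14.782)
t=0.800: state=(0.803, 0.355, 11.284)
t=0.900: state=(0.647, 0.709, 8.632)
t=1.000: state=(0.861, 1.225, 6.641)
t=1.100: state=(1.407, 2.170, 5.228)
t=1.200: state=(2.494, 3.978, 4.505)
t=1.300: state=(4.550, 7.264, 5.168)
t=1.400: state=(7.927, 11.776, 9.288)
t=1.500: state=(11.081, 12.590, 18.112)
t=1.600: state=(9.727, 5.839, 22.766)
t=1.700: state=(5.293, 1.244, 19.434)
t=1.800: state=(2.391, 0.596, 15.055)
t=1.900: state=(1.374, 0.962, 11.588)
t=2.000: state=(1.325, 1.573, 8.974)
t=2.100: state=(1.826, 2.591, 7.122)
t=2.200: state=(2.929, 4.426, 6.152)
t=2.300: state=(4.947, 7.535, 6.758)
t=2.400: state=(8.014, 11.330, 10.673)
t=2.500: state=(10.522, 11.486, 18.127)
t=2.600: state=(9.178, 5.861, 21.679)
t=2.615: state=(8.655, 5.015, 21.526)
largest grid value and its neighbours: y(0.355)=13.96977, y(0.360)=13.97453, y(0.365)=13.95147
parabola through these three points peaks at t≈0.358 with y≈13.97604

max y = 13.976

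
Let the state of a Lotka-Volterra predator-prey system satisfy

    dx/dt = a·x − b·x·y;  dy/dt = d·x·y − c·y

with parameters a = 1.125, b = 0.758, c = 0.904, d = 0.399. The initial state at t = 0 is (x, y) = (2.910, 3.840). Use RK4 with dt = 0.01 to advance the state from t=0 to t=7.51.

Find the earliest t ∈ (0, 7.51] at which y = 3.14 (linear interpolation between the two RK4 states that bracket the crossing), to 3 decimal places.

t=0.000: state=(2.910, 3.840)
step 1 (dt=0.01): k1=(-5.196, 0.987), k2=(-5.161, 0.949), k3=(-5.161, 0.949), k4=(-5.125, 0.910); state += dt/6·(k1+2k2+2k3+k4)
t=0.010: state=(2.858, 3.849)
t=0.020: state=(2.808, 3.858)
t=0.030: state=(2.757, 3.866)
continuing one RK4 step at a time; state shown every 25 steps (Δt=0.25):
t=0.250: state=(1.845, 3.868)
t=0.500: state=(1.203, 3.581)
t=0.750: state=(0.840, 3.158)
t=0.760: state=(0.830, 3.140)
next step: t=0.770: state=(0.820, 3.122) — y has crossed 3.14
linear interpolation between t=0.760 (3.14001) and t=0.770 (3.12201) → t≈0.760

t = 0.760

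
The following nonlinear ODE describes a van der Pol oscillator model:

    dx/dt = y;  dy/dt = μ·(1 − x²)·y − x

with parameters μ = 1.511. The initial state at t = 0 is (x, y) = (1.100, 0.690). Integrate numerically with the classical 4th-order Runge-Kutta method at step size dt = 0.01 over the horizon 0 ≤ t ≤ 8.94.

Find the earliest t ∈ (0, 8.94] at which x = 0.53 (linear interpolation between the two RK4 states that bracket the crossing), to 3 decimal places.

t=0.000: state=(1.100, 0.690)
step 1 (dt=0.01): k1=(0.690, -1.319), k2=(0.683, -1.328), k3=(0.683, -1.328), k4=(0.677, -1.337); state += dt/6·(k1+2k2+2k3+k4)
t=0.010: state=(1.107, 0.677)
t=0.020: state=(1.114, 0.663)
t=0.030: state=(1.120, 0.650)
continuing one RK4 step at a time; state shown every 50 steps (Δt=0.5):
t=0.500: state=(1.266, -0.017)
t=1.000: state=(1.121, -0.531)
t=1.500: state=(0.730, -1.083)
t=1.660: state=(0.535, -1.360)
next step: t=1.670: state=(0.522, -1.380) — x has crossed 0.53
linear interpolation between t=1.660 (0.53531) and t=1.670 (0.52161) → t≈1.664

t = 1.664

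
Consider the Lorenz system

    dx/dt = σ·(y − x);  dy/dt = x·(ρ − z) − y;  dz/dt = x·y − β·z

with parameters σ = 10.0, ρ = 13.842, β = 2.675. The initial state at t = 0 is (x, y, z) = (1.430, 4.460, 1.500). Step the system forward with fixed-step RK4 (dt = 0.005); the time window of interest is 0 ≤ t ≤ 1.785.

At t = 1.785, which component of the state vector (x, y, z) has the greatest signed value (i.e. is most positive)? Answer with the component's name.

t=0.000: state=(1.430, 4.460, 1.500)
step 1 (dt=0.005): k1=(30.300, 13.189, 2.365), k2=(29.872, 14.082, 2.737), k3=(29.905, 14.065, 2.733), k4=(29.508, 14.943, 3.107); state += dt/6·(k1+2k2+2k3+k4)
t=0.005: state=(1.579, 4.530, 1.514)
t=0.010: state=(1.725, 4.609, 1.531)
t=0.015: state=(1.868, 4.697, 1.552)
continuing one RK4 step at a time; state shown every 20 steps (Δt=0.1):
t=0.100: state=(4.233, 7.247, 2.648)
t=0.200: state=(7.772, 11.695, 7.177)
t=0.300: state=(10.934, 12.383, 16.272)
t=0.400: state=(9.481, 5.483, 21.006)
t=0.500: state=(4.955, 0.825, 17.849)
t=0.600: state=(1.967, 0.075, 13.750)
t=0.700: state=(0.828, 0.258, 10.538)
t=0.800: state=(0.561, 0.513, 8.086)
t=0.900: state=(0.644, 0.840, 6.223)
t=1.000: state=(0.952, 1.385, 4.839)
t=1.100: state=(1.557, 2.370, 3.909)
t=1.200: state=(2.672, 4.147, 3.593)
t=1.300: state=(4.630, 7.117, 4.563)
t=1.400: state=(7.568, 10.756, 8.423)
t=1.500: state=(10.069, 11.211, 15.584)
t=1.600: state=(9.041, 6.055, 19.573)
t=1.700: state=(5.465, 2.010, 17.376)
t=1.785: state=(3.126, 1.128, 14.303)
compare at T: x=3.126, y=1.128, z=14.303

largest component: z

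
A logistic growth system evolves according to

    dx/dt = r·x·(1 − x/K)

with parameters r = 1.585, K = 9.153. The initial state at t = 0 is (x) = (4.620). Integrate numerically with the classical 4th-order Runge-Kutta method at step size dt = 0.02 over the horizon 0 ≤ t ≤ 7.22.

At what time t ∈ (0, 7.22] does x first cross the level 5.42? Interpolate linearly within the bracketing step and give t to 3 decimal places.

t = 0.223

t=0.000: state=(4.620)
step 1 (dt=0.02): k1=(3.627), k2=(3.626), k3=(3.626), k4=(3.625); state += dt/6·(k1+2k2+2k3+k4)
t=0.020: state=(4.693)
t=0.040: state=(4.765)
t=0.060: state=(4.837)
t=0.220: state=(5.409)
next step: t=0.240: state=(5.478) — x has crossed 5.42
linear interpolation between t=0.220 (5.40856) and t=0.240 (5.47849) → t≈0.223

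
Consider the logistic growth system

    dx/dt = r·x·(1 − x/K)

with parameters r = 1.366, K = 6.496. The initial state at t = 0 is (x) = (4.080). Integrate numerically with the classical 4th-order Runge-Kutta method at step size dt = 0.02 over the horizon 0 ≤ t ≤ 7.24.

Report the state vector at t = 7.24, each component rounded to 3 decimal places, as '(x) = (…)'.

(x) = (6.496)

t=0.000: state=(4.080)
step 1 (dt=0.02): k1=(2.073), k2=(2.065), k3=(2.066), k4=(2.058); state += dt/6·(k1+2k2+2k3+k4)
t=0.020: state=(4.121)
t=0.040: state=(4.162)
t=0.060: state=(4.203)
continuing one RK4 step at a time; state shown every 25 steps (Δt=0.5):
t=0.500: state=(5.000)
t=1.000: state=(5.643)
t=1.500: state=(6.035)
t=2.000: state=(6.255)
t=2.500: state=(6.372)
t=3.000: state=(6.433)
t=3.500: state=(6.464)
t=4.000: state=(6.480)
t=4.500: state=(6.488)
t=5.000: state=(6.492)
t=5.500: state=(6.494)
t=6.000: state=(6.495)
t=6.500: state=(6.495)
t=7.000: state=(6.496)
t=7.240: state=(6.496)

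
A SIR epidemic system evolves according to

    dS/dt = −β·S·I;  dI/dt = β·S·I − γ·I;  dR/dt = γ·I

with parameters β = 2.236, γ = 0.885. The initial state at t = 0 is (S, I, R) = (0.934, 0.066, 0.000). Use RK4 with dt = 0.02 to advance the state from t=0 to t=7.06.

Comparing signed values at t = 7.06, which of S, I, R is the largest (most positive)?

t=0.000: state=(0.934, 0.066, 0.000)
step 1 (dt=0.02): k1=(-0.138, 0.079, 0.058), k2=(-0.139, 0.080, 0.059), k3=(-0.139, 0.080, 0.059), k4=(-0.141, 0.081, 0.060); state += dt/6·(k1+2k2+2k3+k4)
t=0.020: state=(0.931, 0.068, 0.001)
t=0.040: state=(0.928, 0.069, 0.002)
t=0.060: state=(0.925, 0.071, 0.004)
continuing one RK4 step at a time; state shown every 25 steps (Δt=0.5):
t=0.500: state=(0.846, 0.115, 0.039)
t=1.000: state=(0.718, 0.178, 0.104)
t=1.500: state=(0.569, 0.235, 0.196)
t=2.000: state=(0.430, 0.263, 0.307)
t=2.500: state=(0.320, 0.256, 0.423)
t=3.000: state=(0.245, 0.225, 0.530)
t=3.500: state=(0.194, 0.184, 0.621)
t=4.000: state=(0.162, 0.144, 0.694)
t=4.500: state=(0.140, 0.110, 0.750)
t=5.000: state=(0.126, 0.082, 0.792)
t=5.500: state=(0.117, 0.060, 0.823)
t=6.000: state=(0.110, 0.044, 0.846)
t=6.500: state=(0.106, 0.032, 0.863)
t=7.000: state=(0.103, 0.023, 0.875)
t=7.060: state=(0.102, 0.022, 0.876)
compare at T: S=0.102, I=0.022, R=0.876

largest component: R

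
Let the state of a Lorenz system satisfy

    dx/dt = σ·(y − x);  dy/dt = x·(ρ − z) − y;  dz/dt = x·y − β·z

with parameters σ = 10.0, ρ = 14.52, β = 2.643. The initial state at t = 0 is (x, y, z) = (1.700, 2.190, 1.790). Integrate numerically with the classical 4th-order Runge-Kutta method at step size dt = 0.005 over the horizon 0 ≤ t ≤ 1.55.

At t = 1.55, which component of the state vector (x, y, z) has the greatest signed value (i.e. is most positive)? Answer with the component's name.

t=0.000: state=(1.700, 2.190, 1.790)
step 1 (dt=0.005): k1=(4.900, 19.451, -1.008), k2=(5.264, 19.563, -0.891), k3=(5.257, 19.573, -0.889), k4=(5.616, 19.695, -0.770); state += dt/6·(k1+2k2+2k3+k4)
t=0.005: state=(1.726, 2.288, 1.786)
t=0.010: state=(1.756, 2.387, 1.782)
t=0.015: state=(1.789, 2.488, 1.780)
continuing one RK4 step at a time; state shown every 20 steps (Δt=0.1):
t=0.100: state=(2.836, 4.600, 2.039)
t=0.200: state=(5.320, 8.566, 3.936)
t=0.300: state=(9.096, 12.962, 10.155)
t=0.400: state=(11.316, 10.928, 19.656)
t=0.500: state=(8.190, 3.316, 21.328)
t=0.600: state=(3.713, 0.214, 17.119)
t=0.700: state=(1.370, 0.010, 13.149)
t=0.800: state=(0.595, 0.244, 10.104)
t=0.900: state=(0.461, 0.485, 7.773)
t=1.000: state=(0.589, 0.814, 5.997)
t=1.100: state=(0.925, 1.390, 4.676)
t=1.200: state=(1.578, 2.463, 3.800)
t=1.300: state=(2.808, 4.452, 3.581)
t=1.400: state=(5.012, 7.825, 4.870)
t=1.500: state=(8.292, 11.740, 9.671)
t=1.550: state=(9.848, 12.421, 13.702)
compare at T: x=9.848, y=12.421, z=13.702

largest component: z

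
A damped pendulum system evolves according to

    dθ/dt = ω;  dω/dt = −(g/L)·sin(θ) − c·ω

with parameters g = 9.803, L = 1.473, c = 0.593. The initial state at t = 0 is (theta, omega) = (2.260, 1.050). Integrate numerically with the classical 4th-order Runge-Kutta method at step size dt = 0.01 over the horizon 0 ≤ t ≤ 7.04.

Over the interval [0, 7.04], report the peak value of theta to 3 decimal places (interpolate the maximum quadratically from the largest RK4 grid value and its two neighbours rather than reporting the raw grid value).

max theta = 2.364

t=0.000: state=(2.260, 1.050)
step 1 (dt=0.01): k1=(1.050, -5.759), k2=(1.021, -5.719), k3=(1.021, -5.720), k4=(0.993, -5.681); state += dt/6·(k1+2k2+2k3+k4)
t=0.010: state=(2.270, 0.993)
t=0.020: state=(2.280, 0.936)
t=0.030: state=(2.289, 0.881)
continuing one RK4 step at a time; state shown every 25 steps (Δt=0.25):
t=0.250: state=(2.359, -0.209)
t=0.500: state=(2.165, -1.348)
t=0.750: state=(1.675, -2.590)
t=1.000: state=(0.881, -3.680)
t=1.250: state=(-0.077, -3.740)
t=1.500: state=(-0.876, -2.486)
t=1.750: state=(-1.282, -0.761)
t=2.000: state=(-1.268, 0.837)
t=2.250: state=(-0.892, 2.092)
t=2.500: state=(-0.279, 2.651)
t=2.750: state=(0.348, 2.207)
t=3.000: state=(0.764, 1.054)
t=3.250: state=(0.864, -0.244)
t=3.500: state=(0.663, -1.299)
t=3.750: state=(0.260, -1.811)
t=4.000: state=(-0.182, -1.606)
t=4.250: state=(-0.496, -0.843)
t=4.500: state=(-0.589, 0.099)
t=4.750: state=(-0.461, 0.879)
t=5.000: state=(-0.184, 1.253)
t=5.250: state=(0.122, 1.117)
t=5.500: state=(0.341, 0.588)
t=5.750: state=(0.405, -0.078)
t=6.000: state=(0.312, -0.625)
t=6.250: state=(0.118, -0.872)
t=6.500: state=(-0.094, -0.763)
t=6.750: state=(-0.241, -0.386)
t=7.000: state=(-0.279, 0.080)
t=7.040: state=(-0.275, 0.150)
largest grid value and its neighbours: theta(0.190)=2.36321, theta(0.200)=2.36366, theta(0.210)=2.36366
parabola through these three points peaks at t≈0.205 with theta≈2.36372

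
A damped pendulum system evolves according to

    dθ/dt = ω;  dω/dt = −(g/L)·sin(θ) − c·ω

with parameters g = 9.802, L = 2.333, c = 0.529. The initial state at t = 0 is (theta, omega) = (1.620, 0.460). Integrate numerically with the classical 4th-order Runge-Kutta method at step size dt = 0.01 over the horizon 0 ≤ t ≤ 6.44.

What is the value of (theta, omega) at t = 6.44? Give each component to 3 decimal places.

(theta, omega) = (0.255, 0.219)

t=0.000: state=(1.620, 0.460)
step 1 (dt=0.01): k1=(0.460, -4.440), k2=(0.438, -4.427), k3=(0.438, -4.428), k4=(0.416, -4.415); state += dt/6·(k1+2k2+2k3+k4)
t=0.010: state=(1.624, 0.416)
t=0.020: state=(1.628, 0.372)
t=0.030: state=(1.632, 0.328)
continuing one RK4 step at a time; state shown every 25 steps (Δt=0.25):
t=0.250: state=(1.602, -0.579)
t=0.500: state=(1.341, -1.485)
t=0.750: state=(0.877, -2.178)
t=1.000: state=(0.288, -2.441)
t=1.250: state=(-0.294, -2.123)
t=1.500: state=(-0.736, -1.362)
t=1.750: state=(-0.962, -0.442)
t=2.000: state=(-0.961, 0.429)
t=2.250: state=(-0.762, 1.129)
t=2.500: state=(-0.421, 1.539)
t=2.750: state=(-0.025, 1.561)
t=3.000: state=(0.328, 1.208)
t=3.250: state=(0.560, 0.624)
t=3.500: state=(0.635, -0.018)
t=3.750: state=(0.558, -0.577)
t=4.000: state=(0.362, -0.947)
t=4.250: state=(0.106, -1.057)
t=4.500: state=(-0.144, -0.902)
t=4.750: state=(-0.328, -0.551)
t=5.000: state=(-0.412, -0.118)
t=5.250: state=(-0.390, 0.288)
t=5.500: state=(-0.278, 0.579)
t=5.750: state=(-0.114, 0.700)
t=6.000: state=(0.057, 0.638)
t=6.250: state=(0.193, 0.431)
t=6.440: state=(0.255, 0.219)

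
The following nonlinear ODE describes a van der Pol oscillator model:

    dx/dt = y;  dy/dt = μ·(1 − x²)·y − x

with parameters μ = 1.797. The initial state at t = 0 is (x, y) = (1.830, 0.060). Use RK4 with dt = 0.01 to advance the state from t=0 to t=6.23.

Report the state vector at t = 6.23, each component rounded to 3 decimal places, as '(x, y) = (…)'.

t=0.000: state=(1.830, 0.060)
step 1 (dt=0.01): k1=(0.060, -2.083), k2=(0.050, -2.040), k3=(0.050, -2.041), k4=(0.040, -1.998); state += dt/6·(k1+2k2+2k3+k4)
t=0.010: state=(1.830, 0.040)
t=0.020: state=(1.831, 0.020)
t=0.030: state=(1.831, 0.001)
continuing one RK4 step at a time; state shown every 25 steps (Δt=0.25):
t=0.250: state=(1.798, -0.263)
t=0.500: state=(1.714, -0.390)
t=0.750: state=(1.607, -0.466)
t=1.000: state=(1.481, -0.540)
t=1.250: state=(1.335, -0.634)
t=1.500: state=(1.161, -0.771)
t=1.750: state=(0.943, -0.992)
t=2.000: state=(0.652, -1.380)
t=2.250: state=(0.226, -2.100)
t=2.500: state=(-0.435, -3.210)
t=2.750: state=(-1.299, -3.284)
t=3.000: state=(-1.878, -1.262)
t=3.250: state=(-2.017, -0.072)
t=3.500: state=(-1.985, 0.257)
t=3.750: state=(-1.907, 0.353)
t=4.000: state=(-1.812, 0.400)
t=4.250: state=(-1.707, 0.443)
t=4.500: state=(-1.590, 0.495)
t=4.750: state=(-1.458, 0.563)
t=5.000: state=(-1.306, 0.660)
t=5.250: state=(-1.124, 0.807)
t=5.500: state=(-0.894, 1.052)
t=5.750: state=(-0.582, 1.489)
t=6.000: state=(-0.119, 2.296)
t=6.230: state=(0.529, 3.328)

(x, y) = (0.529, 3.328)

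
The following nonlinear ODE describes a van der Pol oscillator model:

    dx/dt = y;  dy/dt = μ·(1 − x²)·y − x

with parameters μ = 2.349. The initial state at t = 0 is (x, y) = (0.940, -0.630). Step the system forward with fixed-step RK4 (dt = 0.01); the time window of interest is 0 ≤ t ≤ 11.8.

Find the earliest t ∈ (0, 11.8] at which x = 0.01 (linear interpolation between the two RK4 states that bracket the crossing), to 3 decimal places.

t=0.000: state=(0.940, -0.630)
step 1 (dt=0.01): k1=(-0.630, -1.112), k2=(-0.636, -1.119), k3=(-0.636, -1.120), k4=(-0.641, -1.127); state += dt/6·(k1+2k2+2k3+k4)
t=0.010: state=(0.934, -0.641)
t=0.020: state=(0.927, -0.653)
t=0.030: state=(0.921, -0.664)
continuing one RK4 step at a time; state shown every 50 steps (Δt=0.5):
t=0.500: state=(0.429, -1.603)
t=0.700: state=(0.023, -2.544)
next step: t=0.710: state=(-0.003, -2.605) — x has crossed 0.01
linear interpolation between t=0.700 (0.02281) and t=0.710 (-0.00293) → t≈0.705

t = 0.705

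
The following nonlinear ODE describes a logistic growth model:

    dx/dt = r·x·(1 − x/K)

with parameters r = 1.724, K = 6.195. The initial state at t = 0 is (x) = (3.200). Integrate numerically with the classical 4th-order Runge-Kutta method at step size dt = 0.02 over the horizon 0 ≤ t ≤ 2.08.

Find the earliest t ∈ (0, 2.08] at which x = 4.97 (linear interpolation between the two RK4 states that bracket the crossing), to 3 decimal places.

t = 0.774

t=0.000: state=(3.200)
step 1 (dt=0.02): k1=(2.667), k2=(2.665), k3=(2.665), k4=(2.663); state += dt/6·(k1+2k2+2k3+k4)
t=0.020: state=(3.253)
t=0.040: state=(3.307)
t=0.060: state=(3.360)
continuing one RK4 step at a time; state shown every 5 steps (Δt=0.1):
t=0.100: state=(3.465)
t=0.200: state=(3.725)
t=0.300: state=(3.976)
t=0.400: state=(4.215)
t=0.500: state=(4.440)
t=0.600: state=(4.649)
t=0.700: state=(4.840)
t=0.760: state=(4.946)
next step: t=0.780: state=(4.980) — x has crossed 4.97
linear interpolation between t=0.760 (4.94621) and t=0.780 (4.98024) → t≈0.774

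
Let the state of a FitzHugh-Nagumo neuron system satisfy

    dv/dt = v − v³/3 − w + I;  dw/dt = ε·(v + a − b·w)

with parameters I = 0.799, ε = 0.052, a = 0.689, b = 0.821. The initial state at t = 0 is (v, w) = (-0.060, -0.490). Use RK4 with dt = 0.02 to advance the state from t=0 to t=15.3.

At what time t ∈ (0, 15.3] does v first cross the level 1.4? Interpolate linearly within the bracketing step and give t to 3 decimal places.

t = 0.870

t=0.000: state=(-0.060, -0.490)
step 1 (dt=0.02): k1=(1.229, 0.054), k2=(1.241, 0.054), k3=(1.241, 0.054), k4=(1.253, 0.055); state += dt/6·(k1+2k2+2k3+k4)
t=0.020: state=(-0.035, -0.489)
t=0.040: state=(-0.010, -0.488)
t=0.060: state=(0.016, -0.487)
continuing one RK4 step at a time; state shown every 25 steps (Δt=0.5):
t=0.500: state=(0.714, -0.454)
t=0.860: state=(1.383, -0.415)
next step: t=0.880: state=(1.417, -0.412) — v has crossed 1.4
linear interpolation between t=0.860 (1.38328) and t=0.880 (1.41723) → t≈0.870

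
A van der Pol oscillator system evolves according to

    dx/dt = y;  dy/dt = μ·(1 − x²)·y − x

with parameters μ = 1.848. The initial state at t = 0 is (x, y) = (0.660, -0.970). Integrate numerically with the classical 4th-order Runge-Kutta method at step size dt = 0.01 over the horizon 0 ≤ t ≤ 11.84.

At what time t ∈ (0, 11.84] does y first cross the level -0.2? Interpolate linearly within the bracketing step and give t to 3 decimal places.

t = 1.341

t=0.000: state=(0.660, -0.970)
step 1 (dt=0.01): k1=(-0.970, -1.672), k2=(-0.978, -1.687), k3=(-0.978, -1.687), k4=(-0.987, -1.703); state += dt/6·(k1+2k2+2k3+k4)
t=0.010: state=(0.650, -0.987)
t=0.020: state=(0.640, -1.004)
t=0.030: state=(0.630, -1.022)
continuing one RK4 step at a time; state shown every 50 steps (Δt=0.5):
t=0.500: state=(-0.127, -2.409)
t=1.000: state=(-1.584, -2.227)
t=1.340: state=(-1.943, -0.202)
next step: t=1.350: state=(-1.945, -0.173) — y has crossed -0.2
linear interpolation between t=1.340 (-0.20217) and t=1.350 (-0.17311) → t≈1.341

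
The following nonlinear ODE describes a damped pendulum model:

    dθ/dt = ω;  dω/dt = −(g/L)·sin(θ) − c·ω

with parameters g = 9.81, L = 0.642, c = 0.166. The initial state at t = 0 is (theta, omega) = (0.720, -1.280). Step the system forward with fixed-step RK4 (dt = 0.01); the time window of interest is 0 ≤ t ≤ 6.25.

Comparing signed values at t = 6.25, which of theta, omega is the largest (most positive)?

t=0.000: state=(0.720, -1.280)
step 1 (dt=0.01): k1=(-1.280, -9.863), k2=(-1.329, -9.781), k3=(-1.329, -9.778), k4=(-1.378, -9.693); state += dt/6·(k1+2k2+2k3+k4)
t=0.010: state=(0.707, -1.378)
t=0.020: state=(0.692, -1.474)
t=0.030: state=(0.677, -1.568)
continuing one RK4 step at a time; state shown every 25 steps (Δt=0.25):
t=0.250: state=(0.155, -2.900)
t=0.500: state=(-0.515, -2.051)
t=0.750: state=(-0.737, 0.374)
t=1.000: state=(-0.359, 2.429)
t=1.250: state=(0.301, 2.429)
t=1.500: state=(0.683, 0.432)
t=1.750: state=(0.497, -1.807)
t=2.000: state=(-0.091, -2.525)
t=2.250: state=(-0.579, -1.093)
t=2.500: state=(-0.572, 1.131)
t=2.750: state=(-0.095, 2.384)
t=3.000: state=(0.442, 1.580)
t=3.250: state=(0.589, -0.469)
t=3.500: state=(0.246, -2.070)
t=3.750: state=(-0.291, -1.880)
t=4.000: state=(-0.561, -0.135)
t=4.250: state=(-0.356, 1.645)
t=4.500: state=(0.140, 1.999)
t=4.750: state=(0.497, 0.648)
t=5.000: state=(0.425, -1.168)
t=5.250: state=(0.000, -1.959)
t=5.500: state=(-0.407, -1.052)
t=5.750: state=(-0.456, 0.680)
t=6.000: state=(-0.120, 1.790)
t=6.250: state=(0.304, 1.336)
compare at T: theta=0.304, omega=1.336

largest component: omega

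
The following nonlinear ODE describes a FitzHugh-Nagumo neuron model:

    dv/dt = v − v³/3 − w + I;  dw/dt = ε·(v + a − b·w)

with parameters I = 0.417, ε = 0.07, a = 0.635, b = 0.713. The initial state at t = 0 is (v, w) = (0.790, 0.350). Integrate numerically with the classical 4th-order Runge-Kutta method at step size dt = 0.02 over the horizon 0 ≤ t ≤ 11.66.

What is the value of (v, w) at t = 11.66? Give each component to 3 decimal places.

(v, w) = (0.162, 1.317)

t=0.000: state=(0.790, 0.350)
step 1 (dt=0.02): k1=(0.693, 0.082), k2=(0.694, 0.083), k3=(0.694, 0.083), k4=(0.696, 0.083); state += dt/6·(k1+2k2+2k3+k4)
t=0.020: state=(0.804, 0.352)
t=0.040: state=(0.818, 0.353)
t=0.060: state=(0.832, 0.355)
continuing one RK4 step at a time; state shown every 25 steps (Δt=0.5):
t=0.500: state=(1.140, 0.397)
t=1.000: state=(1.419, 0.454)
t=1.500: state=(1.569, 0.516)
t=2.000: state=(1.620, 0.581)
t=2.500: state=(1.621, 0.645)
t=3.000: state=(1.600, 0.706)
t=3.500: state=(1.569, 0.766)
t=4.000: state=(1.534, 0.822)
t=4.500: state=(1.495, 0.876)
t=5.000: state=(1.455, 0.928)
t=5.500: state=(1.413, 0.976)
t=6.000: state=(1.368, 1.022)
t=6.500: state=(1.322, 1.066)
t=7.000: state=(1.272, 1.106)
t=7.500: state=(1.218, 1.144)
t=8.000: state=(1.160, 1.179)
t=8.500: state=(1.096, 1.211)
t=9.000: state=(1.023, 1.239)
t=9.500: state=(0.938, 1.265)
t=10.000: state=(0.835, 1.286)
t=10.500: state=(0.705, 1.303)
t=11.000: state=(0.529, 1.315)
t=11.500: state=(0.272, 1.318)
t=11.660: state=(0.162, 1.317)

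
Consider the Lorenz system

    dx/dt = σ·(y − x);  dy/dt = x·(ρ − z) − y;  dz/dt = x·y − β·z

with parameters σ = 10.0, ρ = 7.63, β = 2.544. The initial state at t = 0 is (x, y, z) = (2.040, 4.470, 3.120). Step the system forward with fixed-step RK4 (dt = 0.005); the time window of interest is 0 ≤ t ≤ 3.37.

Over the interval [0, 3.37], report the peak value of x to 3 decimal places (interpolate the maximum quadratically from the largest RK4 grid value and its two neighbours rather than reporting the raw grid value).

t=0.000: state=(2.040, 4.470, 3.120)
step 1 (dt=0.005): k1=(24.300, 4.730, 1.182), k2=(23.811, 4.986, 1.470), k3=(23.829, 4.979, 1.464), k4=(23.357, 5.227, 1.749); state += dt/6·(k1+2k2+2k3+k4)
t=0.005: state=(2.159, 4.495, 3.127)
t=0.010: state=(2.274, 4.522, 3.137)
t=0.015: state=(2.384, 4.552, 3.150)
continuing one RK4 step at a time; state shown every 40 steps (Δt=0.2):
t=0.200: state=(5.082, 6.130, 5.202)
t=0.400: state=(5.893, 5.515, 8.648)
t=0.600: state=(4.228, 3.288, 8.614)
t=0.800: state=(2.952, 2.648, 6.702)
t=1.000: state=(2.876, 3.061, 5.277)
t=1.200: state=(3.557, 4.020, 4.962)
t=1.400: state=(4.523, 4.947, 5.922)
t=1.600: state=(4.926, 4.859, 7.347)
t=1.800: state=(4.374, 3.983, 7.646)
t=2.000: state=(3.713, 3.496, 6.889)
t=2.200: state=(3.563, 3.621, 6.121)
t=2.400: state=(3.866, 4.083, 5.921)
t=2.600: state=(4.298, 4.477, 6.344)
t=2.800: state=(4.463, 4.438, 6.931)
t=3.000: state=(4.247, 4.088, 7.082)
t=3.200: state=(3.958, 3.852, 6.778)
t=3.370: state=(3.869, 3.871, 6.465)
largest grid value and its neighbours: x(0.350)=5.98053, x(0.355)=5.98116, x(0.360)=5.97967
parabola through these three points peaks at t≈0.354 with x≈5.98120

max x = 5.981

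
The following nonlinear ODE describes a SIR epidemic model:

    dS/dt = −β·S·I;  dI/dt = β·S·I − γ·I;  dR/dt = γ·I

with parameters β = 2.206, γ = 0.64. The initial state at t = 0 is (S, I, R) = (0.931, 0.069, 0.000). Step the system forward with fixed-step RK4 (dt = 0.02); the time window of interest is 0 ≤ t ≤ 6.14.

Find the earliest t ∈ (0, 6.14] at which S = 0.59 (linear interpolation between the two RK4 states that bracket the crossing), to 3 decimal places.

t=0.000: state=(0.931, 0.069, 0.000)
step 1 (dt=0.02): k1=(-0.142, 0.098, 0.044), k2=(-0.143, 0.099, 0.045), k3=(-0.144, 0.099, 0.045), k4=(-0.145, 0.100, 0.045); state += dt/6·(k1+2k2+2k3+k4)
t=0.020: state=(0.928, 0.071, 0.001)
t=0.040: state=(0.925, 0.073, 0.002)
t=0.060: state=(0.922, 0.075, 0.003)
continuing one RK4 step at a time; state shown every 10 steps (Δt=0.2):
t=0.200: state=(0.899, 0.091, 0.010)
t=0.400: state=(0.859, 0.118, 0.023)
t=0.600: state=(0.809, 0.150, 0.041)
t=0.800: state=(0.752, 0.186, 0.062)
t=1.000: state=(0.687, 0.225, 0.088)
t=1.200: state=(0.616, 0.264, 0.120)
t=1.260: state=(0.595, 0.275, 0.130)
next step: t=1.280: state=(0.587, 0.279, 0.134) — S has crossed 0.59
linear interpolation between t=1.260 (0.59465) and t=1.280 (0.58743) → t≈1.273

t = 1.273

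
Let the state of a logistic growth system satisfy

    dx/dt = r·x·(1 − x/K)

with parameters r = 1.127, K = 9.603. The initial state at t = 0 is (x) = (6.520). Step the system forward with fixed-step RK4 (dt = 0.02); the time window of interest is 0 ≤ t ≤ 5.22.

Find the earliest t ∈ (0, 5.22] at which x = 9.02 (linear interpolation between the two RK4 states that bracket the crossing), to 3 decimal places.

t = 1.766

t=0.000: state=(6.520)
step 1 (dt=0.02): k1=(2.359), k2=(2.349), k3=(2.350), k4=(2.340); state += dt/6·(k1+2k2+2k3+k4)
t=0.020: state=(6.567)
t=0.040: state=(6.614)
t=0.060: state=(6.660)
continuing one RK4 step at a time; state shown every 10 steps (Δt=0.2):
t=0.200: state=(6.972)
t=0.400: state=(7.380)
t=0.600: state=(7.741)
t=0.800: state=(8.057)
t=1.000: state=(8.327)
t=1.200: state=(8.557)
t=1.400: state=(8.749)
t=1.600: state=(8.909)
t=1.760: state=(9.016)
next step: t=1.780: state=(9.029) — x has crossed 9.02
linear interpolation between t=1.760 (9.01642) and t=1.780 (9.02871) → t≈1.766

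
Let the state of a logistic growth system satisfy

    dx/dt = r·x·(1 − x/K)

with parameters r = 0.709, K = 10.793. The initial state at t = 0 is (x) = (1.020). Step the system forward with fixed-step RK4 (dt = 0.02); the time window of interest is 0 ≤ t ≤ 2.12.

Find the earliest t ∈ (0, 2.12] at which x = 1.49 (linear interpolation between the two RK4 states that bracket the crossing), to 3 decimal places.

t=0.000: state=(1.020)
step 1 (dt=0.02): k1=(0.655), k2=(0.659), k3=(0.659), k4=(0.662); state += dt/6·(k1+2k2+2k3+k4)
t=0.020: state=(1.033)
t=0.040: state=(1.046)
t=0.060: state=(1.060)
continuing one RK4 step at a time; state shown every 5 steps (Δt=0.1):
t=0.100: state=(1.087)
t=0.200: state=(1.159)
t=0.300: state=(1.234)
t=0.400: state=(1.314)
t=0.500: state=(1.398)
t=0.600: state=(1.486)
next step: t=0.620: state=(1.505) — x has crossed 1.49
linear interpolation between t=0.600 (1.48633) and t=0.620 (1.50460) → t≈0.604

t = 0.604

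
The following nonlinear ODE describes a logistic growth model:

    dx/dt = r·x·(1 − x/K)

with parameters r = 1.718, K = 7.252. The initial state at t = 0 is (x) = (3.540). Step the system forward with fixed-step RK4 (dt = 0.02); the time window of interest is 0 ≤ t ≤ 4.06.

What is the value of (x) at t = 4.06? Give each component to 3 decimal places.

t=0.000: state=(3.540)
step 1 (dt=0.02): k1=(3.113), k2=(3.114), k3=(3.114), k4=(3.115); state += dt/6·(k1+2k2+2k3+k4)
t=0.020: state=(3.602)
t=0.040: state=(3.665)
t=0.060: state=(3.727)
continuing one RK4 step at a time; state shown every 10 steps (Δt=0.2):
t=0.200: state=(4.159)
t=0.400: state=(4.748)
t=0.600: state=(5.278)
t=0.800: state=(5.732)
t=1.000: state=(6.104)
t=1.200: state=(6.398)
t=1.400: state=(6.625)
t=1.600: state=(6.796)
t=1.800: state=(6.922)
t=2.000: state=(7.015)
t=2.200: state=(7.082)
t=2.400: state=(7.131)
t=2.600: state=(7.166)
t=2.800: state=(7.191)
t=3.000: state=(7.208)
t=3.200: state=(7.221)
t=3.400: state=(7.230)
t=3.600: state=(7.236)
t=3.800: state=(7.241)
t=4.000: state=(7.244)
t=4.060: state=(7.245)

(x) = (7.245)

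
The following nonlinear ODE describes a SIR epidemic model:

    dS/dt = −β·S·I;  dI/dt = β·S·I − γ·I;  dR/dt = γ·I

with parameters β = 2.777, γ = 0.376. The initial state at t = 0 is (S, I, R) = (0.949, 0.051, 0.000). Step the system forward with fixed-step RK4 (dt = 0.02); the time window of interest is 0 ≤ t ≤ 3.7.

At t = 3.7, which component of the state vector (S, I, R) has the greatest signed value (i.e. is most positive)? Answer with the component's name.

t=0.000: state=(0.949, 0.051, 0.000)
step 1 (dt=0.02): k1=(-0.134, 0.115, 0.019), k2=(-0.137, 0.118, 0.020), k3=(-0.137, 0.118, 0.020), k4=(-0.140, 0.120, 0.020); state += dt/6·(k1+2k2+2k3+k4)
t=0.020: state=(0.946, 0.053, 0.000)
t=0.040: state=(0.943, 0.056, 0.001)
t=0.060: state=(0.940, 0.058, 0.001)
continuing one RK4 step at a time; state shown every 10 steps (Δt=0.2):
t=0.200: state=(0.916, 0.079, 0.005)
t=0.400: state=(0.867, 0.121, 0.012)
t=0.600: state=(0.798, 0.178, 0.023)
t=0.800: state=(0.709, 0.252, 0.040)
t=1.000: state=(0.602, 0.336, 0.062)
t=1.200: state=(0.488, 0.422, 0.090)
t=1.400: state=(0.378, 0.498, 0.125)
t=1.600: state=(0.282, 0.554, 0.164)
t=1.800: state=(0.205, 0.588, 0.208)
t=2.000: state=(0.147, 0.600, 0.252)
t=2.200: state=(0.106, 0.597, 0.297)
t=2.400: state=(0.076, 0.582, 0.342)
t=2.600: state=(0.055, 0.560, 0.385)
t=2.800: state=(0.041, 0.533, 0.426)
t=3.000: state=(0.031, 0.504, 0.465)
t=3.200: state=(0.023, 0.475, 0.502)
t=3.400: state=(0.018, 0.446, 0.536)
t=3.600: state=(0.014, 0.417, 0.569)
t=3.700: state=(0.013, 0.403, 0.584)
compare at T: S=0.013, I=0.403, R=0.584

largest component: R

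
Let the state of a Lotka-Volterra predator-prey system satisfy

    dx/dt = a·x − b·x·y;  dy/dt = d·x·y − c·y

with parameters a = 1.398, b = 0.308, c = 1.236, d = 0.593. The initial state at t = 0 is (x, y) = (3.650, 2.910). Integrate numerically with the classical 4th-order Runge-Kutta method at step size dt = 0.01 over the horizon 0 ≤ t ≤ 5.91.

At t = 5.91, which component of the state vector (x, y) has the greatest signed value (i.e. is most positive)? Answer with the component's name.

largest component: y

t=0.000: state=(3.650, 2.910)
step 1 (dt=0.01): k1=(1.831, 2.702), k2=(1.821, 2.730), k3=(1.820, 2.730), k4=(1.810, 2.759); state += dt/6·(k1+2k2+2k3+k4)
t=0.010: state=(3.668, 2.937)
t=0.020: state=(3.686, 2.965)
t=0.030: state=(3.704, 2.994)
continuing one RK4 step at a time; state shown every 20 steps (Δt=0.2):
t=0.200: state=(3.959, 3.573)
t=0.400: state=(4.088, 4.507)
t=0.600: state=(3.954, 5.687)
t=0.800: state=(3.543, 6.945)
t=1.000: state=(2.953, 7.981)
t=1.200: state=(2.342, 8.528)
t=1.400: state=(1.828, 8.518)
t=1.600: state=(1.448, 8.067)
t=1.800: state=(1.190, 7.359)
t=2.000: state=(1.025, 6.549)
t=2.200: state=(0.929, 5.739)
t=2.400: state=(0.883, 4.988)
t=2.600: state=(0.877, 4.323)
t=2.800: state=(0.905, 3.751)
t=3.000: state=(0.965, 3.272)
t=3.200: state=(1.056, 2.880)
t=3.400: state=(1.181, 2.567)
t=3.600: state=(1.344, 2.328)
t=3.800: state=(1.549, 2.158)
t=4.000: state=(1.800, 2.054)
t=4.200: state=(2.101, 2.021)
t=4.400: state=(2.451, 2.066)
t=4.600: state=(2.843, 2.208)
t=4.800: state=(3.258, 2.476)
t=5.000: state=(3.653, 2.915)
t=5.200: state=(3.961, 3.580)
t=5.400: state=(4.088, 4.517)
t=5.600: state=(3.951, 5.699)
t=5.800: state=(3.538, 6.956)
t=5.910: state=(3.225, 7.572)
compare at T: x=3.225, y=7.572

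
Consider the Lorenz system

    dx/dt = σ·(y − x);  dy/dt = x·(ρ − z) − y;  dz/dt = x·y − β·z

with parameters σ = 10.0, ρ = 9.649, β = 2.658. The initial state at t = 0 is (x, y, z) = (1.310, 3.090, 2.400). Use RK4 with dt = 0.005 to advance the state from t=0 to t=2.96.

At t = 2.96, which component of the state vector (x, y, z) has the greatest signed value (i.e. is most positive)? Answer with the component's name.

t=0.000: state=(1.310, 3.090, 2.400)
step 1 (dt=0.005): k1=(17.800, 6.406, -2.331), k2=(17.515, 6.721, -2.157), k3=(17.530, 6.714, -2.159), k4=(17.259, 7.023, -1.985); state += dt/6·(k1+2k2+2k3+k4)
t=0.005: state=(1.398, 3.124, 2.389)
t=0.010: state=(1.483, 3.160, 2.380)
t=0.015: state=(1.565, 3.200, 2.373)
continuing one RK4 step at a time; state shown every 20 steps (Δt=0.1):
t=0.100: state=(2.812, 4.243, 2.525)
t=0.200: state=(4.376, 6.102, 3.594)
t=0.300: state=(6.184, 7.958, 6.105)
t=0.400: state=(7.551, 8.288, 9.792)
t=0.500: state=(7.368, 6.276, 12.447)
t=0.600: state=(5.726, 3.801, 12.414)
t=0.700: state=(3.966, 2.503, 10.796)
t=0.800: state=(2.890, 2.187, 8.948)
t=0.900: state=(2.491, 2.358, 7.379)
t=1.000: state=(2.564, 2.822, 6.222)
t=1.100: state=(2.982, 3.554, 5.542)
t=1.200: state=(3.697, 4.549, 5.440)
t=1.300: state=(4.652, 5.681, 6.065)
t=1.400: state=(5.657, 6.569, 7.474)
t=1.500: state=(6.318, 6.655, 9.290)
t=1.600: state=(6.249, 5.784, 10.614)
t=1.700: state=(5.507, 4.581, 10.811)
t=1.800: state=(4.582, 3.733, 10.097)
t=1.900: state=(3.900, 3.405, 9.040)
t=2.000: state=(3.597, 3.478, 8.042)
t=2.100: state=(3.640, 3.833, 7.315)
t=2.200: state=(3.957, 4.384, 6.975)
t=2.300: state=(4.463, 5.028, 7.093)
t=2.400: state=(5.036, 5.586, 7.672)
t=2.500: state=(5.494, 5.827, 8.553)
t=2.600: state=(5.650, 5.618, 9.389)
t=2.700: state=(5.442, 5.083, 9.817)
t=2.800: state=(5.002, 4.520, 9.719)
t=2.900: state=(4.550, 4.155, 9.252)
t=2.960: state=(4.345, 4.061, 8.897)
compare at T: x=4.345, y=4.061, z=8.897

largest component: z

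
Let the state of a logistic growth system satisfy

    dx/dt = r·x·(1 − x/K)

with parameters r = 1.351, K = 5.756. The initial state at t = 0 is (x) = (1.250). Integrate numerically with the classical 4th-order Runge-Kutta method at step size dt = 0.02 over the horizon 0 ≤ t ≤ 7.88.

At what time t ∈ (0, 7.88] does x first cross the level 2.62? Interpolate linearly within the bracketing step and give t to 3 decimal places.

t=0.000: state=(1.250)
step 1 (dt=0.02): k1=(1.322), k2=(1.332), k3=(1.332), k4=(1.342); state += dt/6·(k1+2k2+2k3+k4)
t=0.020: state=(1.277)
t=0.040: state=(1.304)
t=0.060: state=(1.331)
continuing one RK4 step at a time; state shown every 25 steps (Δt=0.5):
t=0.500: state=(2.031)
t=0.800: state=(2.589)
next step: t=0.820: state=(2.628) — x has crossed 2.62
linear interpolation between t=0.800 (2.58907) and t=0.820 (2.62761) → t≈0.816

t = 0.816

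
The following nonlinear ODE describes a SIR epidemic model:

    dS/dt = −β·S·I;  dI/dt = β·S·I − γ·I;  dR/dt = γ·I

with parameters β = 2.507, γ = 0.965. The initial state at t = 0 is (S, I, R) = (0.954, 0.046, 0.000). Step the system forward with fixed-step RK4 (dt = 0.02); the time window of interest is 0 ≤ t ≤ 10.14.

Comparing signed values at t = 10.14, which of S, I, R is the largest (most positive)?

largest component: R

t=0.000: state=(0.954, 0.046, 0.000)
step 1 (dt=0.02): k1=(-0.110, 0.066, 0.044), k2=(-0.111, 0.066, 0.045), k3=(-0.111, 0.066, 0.045), k4=(-0.113, 0.067, 0.046); state += dt/6·(k1+2k2+2k3+k4)
t=0.020: state=(0.952, 0.047, 0.001)
t=0.040: state=(0.949, 0.049, 0.002)
t=0.060: state=(0.947, 0.050, 0.003)
continuing one RK4 step at a time; state shown every 25 steps (Δt=0.5):
t=0.500: state=(0.878, 0.090, 0.032)
t=1.000: state=(0.754, 0.155, 0.090)
t=1.500: state=(0.594, 0.224, 0.182)
t=2.000: state=(0.436, 0.263, 0.301)
t=2.500: state=(0.313, 0.258, 0.428)
t=3.000: state=(0.231, 0.223, 0.545)
t=3.500: state=(0.180, 0.178, 0.642)
t=4.000: state=(0.148, 0.135, 0.717)
t=4.500: state=(0.128, 0.099, 0.773)
t=5.000: state=(0.115, 0.071, 0.814)
t=5.500: state=(0.107, 0.050, 0.843)
t=6.000: state=(0.101, 0.035, 0.863)
t=6.500: state=(0.098, 0.025, 0.878)
t=7.000: state=(0.095, 0.017, 0.888)
t=7.500: state=(0.093, 0.012, 0.895)
t=8.000: state=(0.092, 0.008, 0.900)
t=8.500: state=(0.091, 0.006, 0.903)
t=9.000: state=(0.091, 0.004, 0.905)
t=9.500: state=(0.090, 0.003, 0.907)
t=10.000: state=(0.090, 0.002, 0.908)
t=10.140: state=(0.090, 0.002, 0.908)
compare at T: S=0.090, I=0.002, R=0.908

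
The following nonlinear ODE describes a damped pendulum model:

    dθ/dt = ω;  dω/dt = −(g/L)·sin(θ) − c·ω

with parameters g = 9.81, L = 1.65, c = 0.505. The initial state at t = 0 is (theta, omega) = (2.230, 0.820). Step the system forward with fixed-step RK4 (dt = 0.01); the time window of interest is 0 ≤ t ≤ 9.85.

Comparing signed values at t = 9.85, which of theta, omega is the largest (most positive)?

largest component: omega

t=0.000: state=(2.230, 0.820)
step 1 (dt=0.01): k1=(0.820, -5.114), k2=(0.794, -5.086), k3=(0.795, -5.087), k4=(0.769, -5.059); state += dt/6·(k1+2k2+2k3+k4)
t=0.010: state=(2.238, 0.769)
t=0.020: state=(2.245, 0.719)
t=0.030: state=(2.252, 0.669)
continuing one RK4 step at a time; state shown every 50 steps (Δt=0.5):
t=0.500: state=(2.068, -1.423)
t=1.000: state=(0.790, -3.545)
t=1.500: state=(-0.889, -2.432)
t=2.000: state=(-1.340, 0.581)
t=2.500: state=(-0.474, 2.552)
t=3.000: state=(0.681, 1.555)
t=3.500: state=(0.859, -0.802)
t=4.000: state=(0.097, -1.867)
t=4.500: state=(-0.600, -0.641)
t=5.000: state=(-0.480, 0.999)
t=5.500: state=(0.147, 1.190)
t=6.000: state=(0.467, -0.009)
t=6.500: state=(0.188, -0.931)
t=7.000: state=(-0.243, -0.590)
t=7.500: state=(-0.300, 0.348)
t=8.000: state=(-0.001, 0.682)
t=8.500: state=(0.232, 0.156)
t=9.000: state=(0.146, -0.432)
t=9.500: state=(-0.089, -0.392)
t=9.850: state=(-0.171, -0.060)
compare at T: theta=-0.171, omega=-0.060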